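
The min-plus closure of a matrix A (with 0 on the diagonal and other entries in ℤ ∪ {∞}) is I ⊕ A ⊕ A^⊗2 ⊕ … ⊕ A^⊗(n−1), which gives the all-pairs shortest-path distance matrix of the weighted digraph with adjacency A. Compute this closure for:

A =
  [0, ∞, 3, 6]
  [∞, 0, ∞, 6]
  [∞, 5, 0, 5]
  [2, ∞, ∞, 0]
Closure =
  [0, 8, 3, 6]
  [8, 0, 11, 6]
  [7, 5, 0, 5]
  [2, 10, 5, 0]

This is the Floyd-Warshall all-pairs shortest-path computation. For each intermediate vertex k = 0, 1, …, 3, update dist[i][j] ← min(dist[i][j], dist[i][k] + dist[k][j]). The final matrix gives, for each (i, j), the minimum total weight of any directed path from i to j (possibly empty when i = j).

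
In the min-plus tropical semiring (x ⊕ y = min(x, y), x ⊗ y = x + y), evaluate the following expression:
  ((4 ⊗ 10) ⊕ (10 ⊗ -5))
((4 ⊗ 10) ⊕ (10 ⊗ -5)) = 5

Expand innermost to outermost. Recall ⊕ takes the minimum of its arguments and ⊗ takes their sum. Working out the expression ((4 ⊗ 10) ⊕ (10 ⊗ -5)) gives 5.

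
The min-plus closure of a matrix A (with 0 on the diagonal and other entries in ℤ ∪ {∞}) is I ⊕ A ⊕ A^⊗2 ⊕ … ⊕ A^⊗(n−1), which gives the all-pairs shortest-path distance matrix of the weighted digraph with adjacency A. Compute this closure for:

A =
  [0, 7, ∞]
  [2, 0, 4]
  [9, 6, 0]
Closure =
  [0, 7, 11]
  [2, 0, 4]
  [8, 6, 0]

This is the Floyd-Warshall all-pairs shortest-path computation. For each intermediate vertex k = 0, 1, …, 2, update dist[i][j] ← min(dist[i][j], dist[i][k] + dist[k][j]). The final matrix gives, for each (i, j), the minimum total weight of any directed path from i to j (possibly empty when i = j).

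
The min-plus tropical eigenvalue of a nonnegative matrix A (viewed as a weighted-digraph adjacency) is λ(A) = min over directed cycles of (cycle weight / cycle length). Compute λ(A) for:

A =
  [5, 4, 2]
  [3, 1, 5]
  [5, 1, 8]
λ(A) = 1

Enumerate directed cycles and compute their means (weight / length). Sample:
  cycle 0 → 0: weight = 5, length = 1, mean = 5/1 ≈ 5.000
  cycle 1 → 1: weight = 1, length = 1, mean = 1/1 ≈ 1.000
  cycle 2 → 2: weight = 8, length = 1, mean = 8/1 ≈ 8.000
  cycle 0 → 1 → 0: weight = 7, length = 2, mean = 7/2 ≈ 3.500
  cycle 0 → 2 → 0: weight = 7, length = 2, mean = 7/2 ≈ 3.500
  cycle 1 → 0 → 1: weight = 7, length = 2, mean = 7/2 ≈ 3.500
Minimum mean = 1.000, attained e.g. along the cycle 1 → 1 with weight 1 and length 1. So λ(A) = 1/1 = 1.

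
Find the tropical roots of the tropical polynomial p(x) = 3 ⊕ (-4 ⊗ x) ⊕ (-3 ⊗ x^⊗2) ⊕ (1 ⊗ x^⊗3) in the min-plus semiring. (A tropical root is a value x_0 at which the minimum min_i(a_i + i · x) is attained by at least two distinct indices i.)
Roots: {-4, -1, 7}

Each tropical root is a break point of the lower envelope of the lines y = a_i + i · x (there are 4 lines, with slopes 0, 1, ..., 3). Only the lines that attain the minimum somewhere contribute to roots; other lines are dominated. Here the surviving (envelope) indices are i = 3, i = 2, i = 1, i = 0.
Intersections between consecutive envelope lines give the roots: for adjacent envelope indices i < j the intersection is x = (a_i − a_j) / (j − i). Reading off the sorted break points: {-4, -1, 7}.
Verification: at each break x_0, at least two indices attain the minimum of min_i(a_i + i · x_0).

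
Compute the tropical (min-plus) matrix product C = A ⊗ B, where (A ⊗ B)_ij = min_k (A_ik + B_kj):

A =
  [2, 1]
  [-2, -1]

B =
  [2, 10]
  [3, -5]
A ⊗ B =
  [4, -4]
  [0, -6]

Apply the min-plus product entry-by-entry:
  C[0][0] = min over k of (A[0][0] + B[0][0] = 2 + 2 = 4, A[0][1] + B[1][0] = 1 + 3 = 4) = 4 (attained at k = 0)
  C[0][1] = min over k of (A[0][0] + B[0][1] = 2 + 10 = 12, A[0][1] + B[1][1] = 1 + -5 = -4) = -4 (attained at k = 1)
  C[1][0] = min over k of (A[1][0] + B[0][0] = -2 + 2 = 0, A[1][1] + B[1][0] = -1 + 3 = 2) = 0 (attained at k = 0)
  C[1][1] = min over k of (A[1][0] + B[0][1] = -2 + 10 = 8, A[1][1] + B[1][1] = -1 + -5 = -6) = -6 (attained at k = 1)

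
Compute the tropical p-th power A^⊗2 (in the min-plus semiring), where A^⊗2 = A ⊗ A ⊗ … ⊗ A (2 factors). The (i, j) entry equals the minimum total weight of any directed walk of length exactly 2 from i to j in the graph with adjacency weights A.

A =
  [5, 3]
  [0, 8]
A^⊗2 =
  [3, 8]
  [5, 3]

Each entry (A^⊗2)_ij equals the minimum over all length-2 walks i = v_0 → v_1 → … → v_2 = j of Σ_t A[v_t][v_{t+1}]. For example, for (i, j) = (0, 1) we minimise over 2 possible intermediate vertex sequences; the minimum is 8, attained along the walk 0 → 0 → 1.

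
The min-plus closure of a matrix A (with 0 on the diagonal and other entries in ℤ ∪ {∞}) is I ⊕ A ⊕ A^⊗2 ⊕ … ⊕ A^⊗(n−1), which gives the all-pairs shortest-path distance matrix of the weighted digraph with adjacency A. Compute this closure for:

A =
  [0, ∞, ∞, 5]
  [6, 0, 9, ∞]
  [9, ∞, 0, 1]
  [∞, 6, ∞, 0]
Closure =
  [0, 11, 20, 5]
  [6, 0, 9, 10]
  [9, 7, 0, 1]
  [12, 6, 15, 0]

This is the Floyd-Warshall all-pairs shortest-path computation. For each intermediate vertex k = 0, 1, …, 3, update dist[i][j] ← min(dist[i][j], dist[i][k] + dist[k][j]). The final matrix gives, for each (i, j), the minimum total weight of any directed path from i to j (possibly empty when i = j).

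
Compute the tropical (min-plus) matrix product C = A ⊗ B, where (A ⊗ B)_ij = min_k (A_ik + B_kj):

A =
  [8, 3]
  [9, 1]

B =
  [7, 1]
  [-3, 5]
A ⊗ B =
  [0, 8]
  [-2, 6]

Apply the min-plus product entry-by-entry:
  C[0][0] = min over k of (A[0][0] + B[0][0] = 8 + 7 = 15, A[0][1] + B[1][0] = 3 + -3 = 0) = 0 (attained at k = 1)
  C[0][1] = min over k of (A[0][0] + B[0][1] = 8 + 1 = 9, A[0][1] + B[1][1] = 3 + 5 = 8) = 8 (attained at k = 1)
  C[1][0] = min over k of (A[1][0] + B[0][0] = 9 + 7 = 16, A[1][1] + B[1][0] = 1 + -3 = -2) = -2 (attained at k = 1)
  C[1][1] = min over k of (A[1][0] + B[0][1] = 9 + 1 = 10, A[1][1] + B[1][1] = 1 + 5 = 6) = 6 (attained at k = 1)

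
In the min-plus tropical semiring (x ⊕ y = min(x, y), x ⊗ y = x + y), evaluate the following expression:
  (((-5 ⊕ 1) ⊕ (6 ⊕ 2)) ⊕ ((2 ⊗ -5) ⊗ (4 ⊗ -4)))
(((-5 ⊕ 1) ⊕ (6 ⊕ 2)) ⊕ ((2 ⊗ -5) ⊗ (4 ⊗ -4))) = -5

Expand innermost to outermost. Recall ⊕ takes the minimum of its arguments and ⊗ takes their sum. Working out the expression (((-5 ⊕ 1) ⊕ (6 ⊕ 2)) ⊕ ((2 ⊗ -5) ⊗ (4 ⊗ -4))) gives -5.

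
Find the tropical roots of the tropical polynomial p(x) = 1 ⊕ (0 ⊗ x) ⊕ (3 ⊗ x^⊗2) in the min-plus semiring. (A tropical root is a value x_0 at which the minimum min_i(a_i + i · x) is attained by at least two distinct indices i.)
Roots: {-3, 1}

Each tropical root is a break point of the lower envelope of the lines y = a_i + i · x (there are 3 lines, with slopes 0, 1, ..., 2). Only the lines that attain the minimum somewhere contribute to roots; other lines are dominated. Here the surviving (envelope) indices are i = 2, i = 1, i = 0.
Intersections between consecutive envelope lines give the roots: for adjacent envelope indices i < j the intersection is x = (a_i − a_j) / (j − i). Reading off the sorted break points: {-3, 1}.
Verification: at each break x_0, at least two indices attain the minimum of min_i(a_i + i · x_0).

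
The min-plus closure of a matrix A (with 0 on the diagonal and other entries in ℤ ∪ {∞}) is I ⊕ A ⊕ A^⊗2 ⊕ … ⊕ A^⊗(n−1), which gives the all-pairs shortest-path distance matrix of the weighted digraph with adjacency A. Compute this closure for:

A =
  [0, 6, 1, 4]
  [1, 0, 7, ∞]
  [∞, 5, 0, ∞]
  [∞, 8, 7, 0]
Closure =
  [0, 6, 1, 4]
  [1, 0, 2, 5]
  [6, 5, 0, 10]
  [9, 8, 7, 0]

This is the Floyd-Warshall all-pairs shortest-path computation. For each intermediate vertex k = 0, 1, …, 3, update dist[i][j] ← min(dist[i][j], dist[i][k] + dist[k][j]). The final matrix gives, for each (i, j), the minimum total weight of any directed path from i to j (possibly empty when i = j).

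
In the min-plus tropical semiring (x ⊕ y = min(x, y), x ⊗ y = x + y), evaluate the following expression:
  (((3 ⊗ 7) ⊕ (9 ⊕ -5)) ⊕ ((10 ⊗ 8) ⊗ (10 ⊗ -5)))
(((3 ⊗ 7) ⊕ (9 ⊕ -5)) ⊕ ((10 ⊗ 8) ⊗ (10 ⊗ -5))) = -5

Expand innermost to outermost. Recall ⊕ takes the minimum of its arguments and ⊗ takes their sum. Working out the expression (((3 ⊗ 7) ⊕ (9 ⊕ -5)) ⊕ ((10 ⊗ 8) ⊗ (10 ⊗ -5))) gives -5.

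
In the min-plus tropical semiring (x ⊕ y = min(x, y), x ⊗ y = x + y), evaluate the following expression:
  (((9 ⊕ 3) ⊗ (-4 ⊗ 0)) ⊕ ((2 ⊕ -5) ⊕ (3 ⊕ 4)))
(((9 ⊕ 3) ⊗ (-4 ⊗ 0)) ⊕ ((2 ⊕ -5) ⊕ (3 ⊕ 4))) = -5

Expand innermost to outermost. Recall ⊕ takes the minimum of its arguments and ⊗ takes their sum. Working out the expression (((9 ⊕ 3) ⊗ (-4 ⊗ 0)) ⊕ ((2 ⊕ -5) ⊕ (3 ⊕ 4))) gives -5.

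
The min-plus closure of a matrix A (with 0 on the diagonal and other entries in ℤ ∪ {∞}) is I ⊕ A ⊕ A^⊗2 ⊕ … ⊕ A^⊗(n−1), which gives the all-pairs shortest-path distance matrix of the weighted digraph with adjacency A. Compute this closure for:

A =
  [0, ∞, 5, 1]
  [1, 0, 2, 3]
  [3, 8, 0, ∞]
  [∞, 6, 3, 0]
Closure =
  [0, 7, 4, 1]
  [1, 0, 2, 2]
  [3, 8, 0, 4]
  [6, 6, 3, 0]

This is the Floyd-Warshall all-pairs shortest-path computation. For each intermediate vertex k = 0, 1, …, 3, update dist[i][j] ← min(dist[i][j], dist[i][k] + dist[k][j]). The final matrix gives, for each (i, j), the minimum total weight of any directed path from i to j (possibly empty when i = j).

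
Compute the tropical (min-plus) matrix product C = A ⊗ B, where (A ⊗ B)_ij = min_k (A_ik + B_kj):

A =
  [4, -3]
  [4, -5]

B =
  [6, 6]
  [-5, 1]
A ⊗ B =
  [-8, -2]
  [-10, -4]

Apply the min-plus product entry-by-entry:
  C[0][0] = min over k of (A[0][0] + B[0][0] = 4 + 6 = 10, A[0][1] + B[1][0] = -3 + -5 = -8) = -8 (attained at k = 1)
  C[0][1] = min over k of (A[0][0] + B[0][1] = 4 + 6 = 10, A[0][1] + B[1][1] = -3 + 1 = -2) = -2 (attained at k = 1)
  C[1][0] = min over k of (A[1][0] + B[0][0] = 4 + 6 = 10, A[1][1] + B[1][0] = -5 + -5 = -10) = -10 (attained at k = 1)
  C[1][1] = min over k of (A[1][0] + B[0][1] = 4 + 6 = 10, A[1][1] + B[1][1] = -5 + 1 = -4) = -4 (attained at k = 1)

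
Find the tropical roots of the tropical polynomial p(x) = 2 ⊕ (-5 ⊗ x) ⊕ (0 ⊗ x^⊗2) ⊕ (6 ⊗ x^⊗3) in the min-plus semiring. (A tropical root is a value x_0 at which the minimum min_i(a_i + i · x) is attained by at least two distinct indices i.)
Roots: {-6, -5, 7}

Each tropical root is a break point of the lower envelope of the lines y = a_i + i · x (there are 4 lines, with slopes 0, 1, ..., 3). Only the lines that attain the minimum somewhere contribute to roots; other lines are dominated. Here the surviving (envelope) indices are i = 3, i = 2, i = 1, i = 0.
Intersections between consecutive envelope lines give the roots: for adjacent envelope indices i < j the intersection is x = (a_i − a_j) / (j − i). Reading off the sorted break points: {-6, -5, 7}.
Verification: at each break x_0, at least two indices attain the minimum of min_i(a_i + i · x_0).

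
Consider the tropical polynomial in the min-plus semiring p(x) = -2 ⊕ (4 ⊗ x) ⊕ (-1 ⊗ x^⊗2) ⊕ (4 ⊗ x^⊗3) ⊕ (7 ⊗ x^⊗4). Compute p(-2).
p(-2) = -5

A tropical monomial a ⊗ x^⊗i evaluates to a + i · x. Evaluating each term at x = -2:
  Term 0 contributes -2 + 0 · -2 = -2
  Term 1 contributes 4 + 1 · -2 = 2
  Term 2 contributes -1 + 2 · -2 = -5
  Term 3 contributes 4 + 3 · -2 = -2
  Term 4 contributes 7 + 4 · -2 = -1
p(-2) = ⊕ of these = min[-2, 2, -5, -2, -1] = -5.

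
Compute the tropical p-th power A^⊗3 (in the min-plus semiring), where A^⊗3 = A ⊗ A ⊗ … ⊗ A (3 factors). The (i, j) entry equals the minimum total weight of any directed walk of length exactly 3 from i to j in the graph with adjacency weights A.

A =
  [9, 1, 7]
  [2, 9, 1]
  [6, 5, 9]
A^⊗3 =
  [8, 4, 10]
  [5, 8, 4]
  [9, 8, 8]

Each entry (A^⊗3)_ij equals the minimum over all length-3 walks i = v_0 → v_1 → … → v_3 = j of Σ_t A[v_t][v_{t+1}]. For example, for (i, j) = (0, 2) we minimise over 9 possible intermediate vertex sequences; the minimum is 10, attained along the walk 0 → 1 → 0 → 2.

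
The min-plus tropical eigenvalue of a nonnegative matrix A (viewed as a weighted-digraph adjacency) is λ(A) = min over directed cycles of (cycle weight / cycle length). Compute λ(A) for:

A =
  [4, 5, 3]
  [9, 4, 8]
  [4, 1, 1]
λ(A) = 1

Enumerate directed cycles and compute their means (weight / length). Sample:
  cycle 0 → 0: weight = 4, length = 1, mean = 4/1 ≈ 4.000
  cycle 1 → 1: weight = 4, length = 1, mean = 4/1 ≈ 4.000
  cycle 2 → 2: weight = 1, length = 1, mean = 1/1 ≈ 1.000
  cycle 0 → 1 → 0: weight = 14, length = 2, mean = 14/2 ≈ 7.000
  cycle 0 → 2 → 0: weight = 7, length = 2, mean = 7/2 ≈ 3.500
  cycle 1 → 0 → 1: weight = 14, length = 2, mean = 14/2 ≈ 7.000
Minimum mean = 1.000, attained e.g. along the cycle 2 → 2 with weight 1 and length 1. So λ(A) = 1/1 = 1.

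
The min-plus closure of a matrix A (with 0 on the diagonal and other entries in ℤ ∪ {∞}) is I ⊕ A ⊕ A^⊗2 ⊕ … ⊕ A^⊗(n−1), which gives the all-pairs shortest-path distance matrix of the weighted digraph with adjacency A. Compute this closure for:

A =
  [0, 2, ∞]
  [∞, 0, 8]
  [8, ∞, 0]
Closure =
  [0, 2, 10]
  [16, 0, 8]
  [8, 10, 0]

This is the Floyd-Warshall all-pairs shortest-path computation. For each intermediate vertex k = 0, 1, …, 2, update dist[i][j] ← min(dist[i][j], dist[i][k] + dist[k][j]). The final matrix gives, for each (i, j), the minimum total weight of any directed path from i to j (possibly empty when i = j).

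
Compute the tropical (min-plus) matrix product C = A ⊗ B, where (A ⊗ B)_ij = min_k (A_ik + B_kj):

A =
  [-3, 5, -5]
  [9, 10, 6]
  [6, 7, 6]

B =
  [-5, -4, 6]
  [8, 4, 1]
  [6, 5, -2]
A ⊗ B =
  [-8, -7, -7]
  [4, 5, 4]
  [1, 2, 4]

Apply the min-plus product entry-by-entry:
  C[0][0] = min over k of (A[0][0] + B[0][0] = -3 + -5 = -8, A[0][1] + B[1][0] = 5 + 8 = 13, A[0][2] + B[2][0] = -5 + 6 = 1) = -8 (attained at k = 0)
  C[0][1] = min over k of (A[0][0] + B[0][1] = -3 + -4 = -7, A[0][1] + B[1][1] = 5 + 4 = 9, A[0][2] + B[2][1] = -5 + 5 = 0) = -7 (attained at k = 0)
  C[0][2] = min over k of (A[0][0] + B[0][2] = -3 + 6 = 3, A[0][1] + B[1][2] = 5 + 1 = 6, A[0][2] + B[2][2] = -5 + -2 = -7) = -7 (attained at k = 2)
  C[1][0] = min over k of (A[1][0] + B[0][0] = 9 + -5 = 4, A[1][1] + B[1][0] = 10 + 8 = 18, A[1][2] + B[2][0] = 6 + 6 = 12) = 4 (attained at k = 0)
  C[1][1] = min over k of (A[1][0] + B[0][1] = 9 + -4 = 5, A[1][1] + B[1][1] = 10 + 4 = 14, A[1][2] + B[2][1] = 6 + 5 = 11) = 5 (attained at k = 0)
  C[1][2] = min over k of (A[1][0] + B[0][2] = 9 + 6 = 15, A[1][1] + B[1][2] = 10 + 1 = 11, A[1][2] + B[2][2] = 6 + -2 = 4) = 4 (attained at k = 2)
  C[2][0] = min over k of (A[2][0] + B[0][0] = 6 + -5 = 1, A[2][1] + B[1][0] = 7 + 8 = 15, A[2][2] + B[2][0] = 6 + 6 = 12) = 1 (attained at k = 0)
  C[2][1] = min over k of (A[2][0] + B[0][1] = 6 + -4 = 2, A[2][1] + B[1][1] = 7 + 4 = 11, A[2][2] + B[2][1] = 6 + 5 = 11) = 2 (attained at k = 0)
  C[2][2] = min over k of (A[2][0] + B[0][2] = 6 + 6 = 12, A[2][1] + B[1][2] = 7 + 1 = 8, A[2][2] + B[2][2] = 6 + -2 = 4) = 4 (attained at k = 2)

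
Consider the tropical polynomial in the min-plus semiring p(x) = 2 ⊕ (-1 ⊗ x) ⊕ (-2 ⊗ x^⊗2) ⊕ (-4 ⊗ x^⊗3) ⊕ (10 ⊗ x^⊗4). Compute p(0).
p(0) = -4

A tropical monomial a ⊗ x^⊗i evaluates to a + i · x. Evaluating each term at x = 0:
  Term 0 contributes 2 + 0 · 0 = 2
  Term 1 contributes -1 + 1 · 0 = -1
  Term 2 contributes -2 + 2 · 0 = -2
  Term 3 contributes -4 + 3 · 0 = -4
  Term 4 contributes 10 + 4 · 0 = 10
p(0) = ⊕ of these = min[2, -1, -2, -4, 10] = -4.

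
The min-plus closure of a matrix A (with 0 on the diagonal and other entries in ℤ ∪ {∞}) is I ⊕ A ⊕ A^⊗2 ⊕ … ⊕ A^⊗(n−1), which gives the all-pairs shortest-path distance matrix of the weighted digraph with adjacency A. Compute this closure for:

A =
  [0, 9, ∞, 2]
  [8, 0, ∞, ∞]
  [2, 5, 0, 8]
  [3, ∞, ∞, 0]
Closure =
  [0, 9, ∞, 2]
  [8, 0, ∞, 10]
  [2, 5, 0, 4]
  [3, 12, ∞, 0]

This is the Floyd-Warshall all-pairs shortest-path computation. For each intermediate vertex k = 0, 1, …, 3, update dist[i][j] ← min(dist[i][j], dist[i][k] + dist[k][j]). The final matrix gives, for each (i, j), the minimum total weight of any directed path from i to j (possibly empty when i = j).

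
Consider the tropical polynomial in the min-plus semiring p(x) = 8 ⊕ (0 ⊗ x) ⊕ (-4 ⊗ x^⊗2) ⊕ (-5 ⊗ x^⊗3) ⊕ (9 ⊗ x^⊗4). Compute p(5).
p(5) = 5

A tropical monomial a ⊗ x^⊗i evaluates to a + i · x. Evaluating each term at x = 5:
  Term 0 contributes 8 + 0 · 5 = 8
  Term 1 contributes 0 + 1 · 5 = 5
  Term 2 contributes -4 + 2 · 5 = 6
  Term 3 contributes -5 + 3 · 5 = 10
  Term 4 contributes 9 + 4 · 5 = 29
p(5) = ⊕ of these = min[8, 5, 6, 10, 29] = 5.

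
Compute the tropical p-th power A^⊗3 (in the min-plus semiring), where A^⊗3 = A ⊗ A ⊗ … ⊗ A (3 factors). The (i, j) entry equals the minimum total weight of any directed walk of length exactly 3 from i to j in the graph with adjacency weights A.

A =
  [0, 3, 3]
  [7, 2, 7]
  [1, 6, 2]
A^⊗3 =
  [0, 3, 3]
  [7, 6, 10]
  [1, 4, 4]

Each entry (A^⊗3)_ij equals the minimum over all length-3 walks i = v_0 → v_1 → … → v_3 = j of Σ_t A[v_t][v_{t+1}]. For example, for (i, j) = (0, 2) we minimise over 9 possible intermediate vertex sequences; the minimum is 3, attained along the walk 0 → 0 → 0 → 2.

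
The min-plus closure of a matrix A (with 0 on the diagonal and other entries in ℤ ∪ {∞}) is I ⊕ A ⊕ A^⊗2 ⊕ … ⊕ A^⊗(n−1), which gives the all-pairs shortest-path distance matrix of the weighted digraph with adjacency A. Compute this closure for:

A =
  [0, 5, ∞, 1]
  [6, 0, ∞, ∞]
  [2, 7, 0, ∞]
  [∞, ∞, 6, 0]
Closure =
  [0, 5, 7, 1]
  [6, 0, 13, 7]
  [2, 7, 0, 3]
  [8, 13, 6, 0]

This is the Floyd-Warshall all-pairs shortest-path computation. For each intermediate vertex k = 0, 1, …, 3, update dist[i][j] ← min(dist[i][j], dist[i][k] + dist[k][j]). The final matrix gives, for each (i, j), the minimum total weight of any directed path from i to j (possibly empty when i = j).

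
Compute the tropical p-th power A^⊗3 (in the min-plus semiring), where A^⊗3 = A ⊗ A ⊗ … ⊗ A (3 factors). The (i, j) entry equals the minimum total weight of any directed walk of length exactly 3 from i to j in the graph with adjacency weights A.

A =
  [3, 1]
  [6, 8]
A^⊗3 =
  [9, 7]
  [12, 10]

Each entry (A^⊗3)_ij equals the minimum over all length-3 walks i = v_0 → v_1 → … → v_3 = j of Σ_t A[v_t][v_{t+1}]. For example, for (i, j) = (0, 1) we minimise over 4 possible intermediate vertex sequences; the minimum is 7, attained along the walk 0 → 0 → 0 → 1.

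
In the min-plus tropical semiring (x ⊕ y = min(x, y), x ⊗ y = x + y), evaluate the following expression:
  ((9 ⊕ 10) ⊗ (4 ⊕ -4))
((9 ⊕ 10) ⊗ (4 ⊕ -4)) = 5

Expand innermost to outermost. Recall ⊕ takes the minimum of its arguments and ⊗ takes their sum. Working out the expression ((9 ⊕ 10) ⊗ (4 ⊕ -4)) gives 5.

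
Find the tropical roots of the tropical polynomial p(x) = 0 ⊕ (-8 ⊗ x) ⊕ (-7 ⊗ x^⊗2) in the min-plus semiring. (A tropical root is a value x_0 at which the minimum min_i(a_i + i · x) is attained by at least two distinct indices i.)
Roots: {-1, 8}

Each tropical root is a break point of the lower envelope of the lines y = a_i + i · x (there are 3 lines, with slopes 0, 1, ..., 2). Only the lines that attain the minimum somewhere contribute to roots; other lines are dominated. Here the surviving (envelope) indices are i = 2, i = 1, i = 0.
Intersections between consecutive envelope lines give the roots: for adjacent envelope indices i < j the intersection is x = (a_i − a_j) / (j − i). Reading off the sorted break points: {-1, 8}.
Verification: at each break x_0, at least two indices attain the minimum of min_i(a_i + i · x_0).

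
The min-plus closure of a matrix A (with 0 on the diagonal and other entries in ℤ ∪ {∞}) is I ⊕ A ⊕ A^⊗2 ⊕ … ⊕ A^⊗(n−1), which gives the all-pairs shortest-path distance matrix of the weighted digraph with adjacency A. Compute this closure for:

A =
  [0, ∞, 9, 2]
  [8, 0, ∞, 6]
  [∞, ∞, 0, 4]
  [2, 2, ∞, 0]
Closure =
  [0, 4, 9, 2]
  [8, 0, 17, 6]
  [6, 6, 0, 4]
  [2, 2, 11, 0]

This is the Floyd-Warshall all-pairs shortest-path computation. For each intermediate vertex k = 0, 1, …, 3, update dist[i][j] ← min(dist[i][j], dist[i][k] + dist[k][j]). The final matrix gives, for each (i, j), the minimum total weight of any directed path from i to j (possibly empty when i = j).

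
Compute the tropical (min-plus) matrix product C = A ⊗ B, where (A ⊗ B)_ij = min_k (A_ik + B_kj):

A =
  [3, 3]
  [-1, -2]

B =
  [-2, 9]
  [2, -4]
A ⊗ B =
  [1, -1]
  [-3, -6]

Apply the min-plus product entry-by-entry:
  C[0][0] = min over k of (A[0][0] + B[0][0] = 3 + -2 = 1, A[0][1] + B[1][0] = 3 + 2 = 5) = 1 (attained at k = 0)
  C[0][1] = min over k of (A[0][0] + B[0][1] = 3 + 9 = 12, A[0][1] + B[1][1] = 3 + -4 = -1) = -1 (attained at k = 1)
  C[1][0] = min over k of (A[1][0] + B[0][0] = -1 + -2 = -3, A[1][1] + B[1][0] = -2 + 2 = 0) = -3 (attained at k = 0)
  C[1][1] = min over k of (A[1][0] + B[0][1] = -1 + 9 = 8, A[1][1] + B[1][1] = -2 + -4 = -6) = -6 (attained at k = 1)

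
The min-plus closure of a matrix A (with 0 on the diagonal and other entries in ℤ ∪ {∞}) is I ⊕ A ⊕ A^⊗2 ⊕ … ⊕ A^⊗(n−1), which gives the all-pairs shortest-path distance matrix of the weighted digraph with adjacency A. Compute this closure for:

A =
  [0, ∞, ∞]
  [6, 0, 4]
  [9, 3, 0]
Closure =
  [0, ∞, ∞]
  [6, 0, 4]
  [9, 3, 0]

This is the Floyd-Warshall all-pairs shortest-path computation. For each intermediate vertex k = 0, 1, …, 2, update dist[i][j] ← min(dist[i][j], dist[i][k] + dist[k][j]). The final matrix gives, for each (i, j), the minimum total weight of any directed path from i to j (possibly empty when i = j).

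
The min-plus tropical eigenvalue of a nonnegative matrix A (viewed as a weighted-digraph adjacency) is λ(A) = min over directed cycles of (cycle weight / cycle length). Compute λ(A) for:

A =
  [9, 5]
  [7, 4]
λ(A) = 4

Enumerate directed cycles and compute their means (weight / length). Sample:
  cycle 0 → 0: weight = 9, length = 1, mean = 9/1 ≈ 9.000
  cycle 1 → 1: weight = 4, length = 1, mean = 4/1 ≈ 4.000
  cycle 0 → 1 → 0: weight = 12, length = 2, mean = 12/2 ≈ 6.000
  cycle 1 → 0 → 1: weight = 12, length = 2, mean = 12/2 ≈ 6.000
Minimum mean = 4.000, attained e.g. along the cycle 1 → 1 with weight 4 and length 1. So λ(A) = 4/1 = 4.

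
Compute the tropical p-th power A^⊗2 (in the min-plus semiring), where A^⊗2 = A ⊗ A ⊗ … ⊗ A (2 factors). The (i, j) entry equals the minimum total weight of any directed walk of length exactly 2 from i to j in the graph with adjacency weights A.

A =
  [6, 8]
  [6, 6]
A^⊗2 =
  [12, 14]
  [12, 12]

Each entry (A^⊗2)_ij equals the minimum over all length-2 walks i = v_0 → v_1 → … → v_2 = j of Σ_t A[v_t][v_{t+1}]. For example, for (i, j) = (0, 1) we minimise over 2 possible intermediate vertex sequences; the minimum is 14, attained along the walk 0 → 0 → 1.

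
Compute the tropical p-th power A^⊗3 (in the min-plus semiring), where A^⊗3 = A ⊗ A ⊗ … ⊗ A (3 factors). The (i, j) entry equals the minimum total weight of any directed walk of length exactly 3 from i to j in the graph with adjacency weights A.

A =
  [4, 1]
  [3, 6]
A^⊗3 =
  [8, 5]
  [7, 8]

Each entry (A^⊗3)_ij equals the minimum over all length-3 walks i = v_0 → v_1 → … → v_3 = j of Σ_t A[v_t][v_{t+1}]. For example, for (i, j) = (0, 1) we minimise over 4 possible intermediate vertex sequences; the minimum is 5, attained along the walk 0 → 1 → 0 → 1.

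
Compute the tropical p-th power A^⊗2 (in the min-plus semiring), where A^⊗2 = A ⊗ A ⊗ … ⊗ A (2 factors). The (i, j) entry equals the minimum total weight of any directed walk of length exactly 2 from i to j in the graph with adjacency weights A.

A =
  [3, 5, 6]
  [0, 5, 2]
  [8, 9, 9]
A^⊗2 =
  [5, 8, 7]
  [3, 5, 6]
  [9, 13, 11]

Each entry (A^⊗2)_ij equals the minimum over all length-2 walks i = v_0 → v_1 → … → v_2 = j of Σ_t A[v_t][v_{t+1}]. For example, for (i, j) = (0, 2) we minimise over 3 possible intermediate vertex sequences; the minimum is 7, attained along the walk 0 → 1 → 2.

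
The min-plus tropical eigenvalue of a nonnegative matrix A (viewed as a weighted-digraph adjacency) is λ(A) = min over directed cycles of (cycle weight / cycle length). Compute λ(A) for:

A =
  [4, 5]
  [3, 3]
λ(A) = 3

Enumerate directed cycles and compute their means (weight / length). Sample:
  cycle 0 → 0: weight = 4, length = 1, mean = 4/1 ≈ 4.000
  cycle 1 → 1: weight = 3, length = 1, mean = 3/1 ≈ 3.000
  cycle 0 → 1 → 0: weight = 8, length = 2, mean = 8/2 ≈ 4.000
  cycle 1 → 0 → 1: weight = 8, length = 2, mean = 8/2 ≈ 4.000
Minimum mean = 3.000, attained e.g. along the cycle 1 → 1 with weight 3 and length 1. So λ(A) = 3/1 = 3.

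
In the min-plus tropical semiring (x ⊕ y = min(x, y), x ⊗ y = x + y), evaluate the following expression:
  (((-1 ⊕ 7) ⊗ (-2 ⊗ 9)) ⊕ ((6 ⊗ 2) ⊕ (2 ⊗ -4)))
(((-1 ⊕ 7) ⊗ (-2 ⊗ 9)) ⊕ ((6 ⊗ 2) ⊕ (2 ⊗ -4))) = -2

Expand innermost to outermost. Recall ⊕ takes the minimum of its arguments and ⊗ takes their sum. Working out the expression (((-1 ⊕ 7) ⊗ (-2 ⊗ 9)) ⊕ ((6 ⊗ 2) ⊕ (2 ⊗ -4))) gives -2.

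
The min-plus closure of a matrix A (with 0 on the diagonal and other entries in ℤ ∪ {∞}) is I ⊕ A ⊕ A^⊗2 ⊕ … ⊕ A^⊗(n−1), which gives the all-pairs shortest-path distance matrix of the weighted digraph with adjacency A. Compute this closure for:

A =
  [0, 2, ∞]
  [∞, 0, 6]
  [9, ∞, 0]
Closure =
  [0, 2, 8]
  [15, 0, 6]
  [9, 11, 0]

This is the Floyd-Warshall all-pairs shortest-path computation. For each intermediate vertex k = 0, 1, …, 2, update dist[i][j] ← min(dist[i][j], dist[i][k] + dist[k][j]). The final matrix gives, for each (i, j), the minimum total weight of any directed path from i to j (possibly empty when i = j).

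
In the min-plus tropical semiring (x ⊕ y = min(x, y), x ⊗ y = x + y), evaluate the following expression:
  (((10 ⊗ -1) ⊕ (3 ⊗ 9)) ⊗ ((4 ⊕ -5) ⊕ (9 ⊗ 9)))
(((10 ⊗ -1) ⊕ (3 ⊗ 9)) ⊗ ((4 ⊕ -5) ⊕ (9 ⊗ 9))) = 4

Expand innermost to outermost. Recall ⊕ takes the minimum of its arguments and ⊗ takes their sum. Working out the expression (((10 ⊗ -1) ⊕ (3 ⊗ 9)) ⊗ ((4 ⊕ -5) ⊕ (9 ⊗ 9))) gives 4.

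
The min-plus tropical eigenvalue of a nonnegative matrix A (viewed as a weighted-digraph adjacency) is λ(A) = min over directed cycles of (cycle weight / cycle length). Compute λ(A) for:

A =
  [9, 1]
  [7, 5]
λ(A) = 4

Enumerate directed cycles and compute their means (weight / length). Sample:
  cycle 0 → 0: weight = 9, length = 1, mean = 9/1 ≈ 9.000
  cycle 1 → 1: weight = 5, length = 1, mean = 5/1 ≈ 5.000
  cycle 0 → 1 → 0: weight = 8, length = 2, mean = 8/2 ≈ 4.000
  cycle 1 → 0 → 1: weight = 8, length = 2, mean = 8/2 ≈ 4.000
Minimum mean = 4.000, attained e.g. along the cycle 0 → 1 → 0 with weight 8 and length 2. So λ(A) = 8/2 = 4.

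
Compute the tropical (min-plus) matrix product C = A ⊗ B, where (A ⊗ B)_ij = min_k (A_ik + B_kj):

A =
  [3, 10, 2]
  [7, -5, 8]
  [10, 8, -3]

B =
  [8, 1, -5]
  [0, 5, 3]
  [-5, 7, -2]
A ⊗ B =
  [-3, 4, -2]
  [-5, 0, -2]
  [-8, 4, -5]

Apply the min-plus product entry-by-entry:
  C[0][0] = min over k of (A[0][0] + B[0][0] = 3 + 8 = 11, A[0][1] + B[1][0] = 10 + 0 = 10, A[0][2] + B[2][0] = 2 + -5 = -3) = -3 (attained at k = 2)
  C[0][1] = min over k of (A[0][0] + B[0][1] = 3 + 1 = 4, A[0][1] + B[1][1] = 10 + 5 = 15, A[0][2] + B[2][1] = 2 + 7 = 9) = 4 (attained at k = 0)
  C[0][2] = min over k of (A[0][0] + B[0][2] = 3 + -5 = -2, A[0][1] + B[1][2] = 10 + 3 = 13, A[0][2] + B[2][2] = 2 + -2 = 0) = -2 (attained at k = 0)
  C[1][0] = min over k of (A[1][0] + B[0][0] = 7 + 8 = 15, A[1][1] + B[1][0] = -5 + 0 = -5, A[1][2] + B[2][0] = 8 + -5 = 3) = -5 (attained at k = 1)
  C[1][1] = min over k of (A[1][0] + B[0][1] = 7 + 1 = 8, A[1][1] + B[1][1] = -5 + 5 = 0, A[1][2] + B[2][1] = 8 + 7 = 15) = 0 (attained at k = 1)
  C[1][2] = min over k of (A[1][0] + B[0][2] = 7 + -5 = 2, A[1][1] + B[1][2] = -5 + 3 = -2, A[1][2] + B[2][2] = 8 + -2 = 6) = -2 (attained at k = 1)
  C[2][0] = min over k of (A[2][0] + B[0][0] = 10 + 8 = 18, A[2][1] + B[1][0] = 8 + 0 = 8, A[2][2] + B[2][0] = -3 + -5 = -8) = -8 (attained at k = 2)
  C[2][1] = min over k of (A[2][0] + B[0][1] = 10 + 1 = 11, A[2][1] + B[1][1] = 8 + 5 = 13, A[2][2] + B[2][1] = -3 + 7 = 4) = 4 (attained at k = 2)
  C[2][2] = min over k of (A[2][0] + B[0][2] = 10 + -5 = 5, A[2][1] + B[1][2] = 8 + 3 = 11, A[2][2] + B[2][2] = -3 + -2 = -5) = -5 (attained at k = 2)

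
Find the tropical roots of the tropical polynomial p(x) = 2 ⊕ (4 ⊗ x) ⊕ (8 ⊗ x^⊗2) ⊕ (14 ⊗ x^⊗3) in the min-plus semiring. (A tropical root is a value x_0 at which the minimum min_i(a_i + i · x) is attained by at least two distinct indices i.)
Roots: {-6, -4, -2}

Each tropical root is a break point of the lower envelope of the lines y = a_i + i · x (there are 4 lines, with slopes 0, 1, ..., 3). Only the lines that attain the minimum somewhere contribute to roots; other lines are dominated. Here the surviving (envelope) indices are i = 3, i = 2, i = 1, i = 0.
Intersections between consecutive envelope lines give the roots: for adjacent envelope indices i < j the intersection is x = (a_i − a_j) / (j − i). Reading off the sorted break points: {-6, -4, -2}.
Verification: at each break x_0, at least two indices attain the minimum of min_i(a_i + i · x_0).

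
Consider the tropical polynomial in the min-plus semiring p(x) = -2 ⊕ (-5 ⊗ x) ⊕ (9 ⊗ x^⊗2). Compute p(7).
p(7) = -2

A tropical monomial a ⊗ x^⊗i evaluates to a + i · x. Evaluating each term at x = 7:
  Term 0 contributes -2 + 0 · 7 = -2
  Term 1 contributes -5 + 1 · 7 = 2
  Term 2 contributes 9 + 2 · 7 = 23
p(7) = ⊕ of these = min[-2, 2, 23] = -2.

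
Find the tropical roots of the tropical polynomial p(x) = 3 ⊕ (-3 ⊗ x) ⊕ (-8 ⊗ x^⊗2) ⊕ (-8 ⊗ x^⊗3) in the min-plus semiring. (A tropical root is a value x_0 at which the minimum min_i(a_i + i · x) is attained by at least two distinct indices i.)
Roots: {0, 5, 6}

Each tropical root is a break point of the lower envelope of the lines y = a_i + i · x (there are 4 lines, with slopes 0, 1, ..., 3). Only the lines that attain the minimum somewhere contribute to roots; other lines are dominated. Here the surviving (envelope) indices are i = 3, i = 2, i = 1, i = 0.
Intersections between consecutive envelope lines give the roots: for adjacent envelope indices i < j the intersection is x = (a_i − a_j) / (j − i). Reading off the sorted break points: {0, 5, 6}.
Verification: at each break x_0, at least two indices attain the minimum of min_i(a_i + i · x_0).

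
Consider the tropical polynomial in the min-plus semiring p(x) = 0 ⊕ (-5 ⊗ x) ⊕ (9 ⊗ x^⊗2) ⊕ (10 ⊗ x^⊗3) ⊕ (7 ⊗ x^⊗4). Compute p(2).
p(2) = -3

A tropical monomial a ⊗ x^⊗i evaluates to a + i · x. Evaluating each term at x = 2:
  Term 0 contributes 0 + 0 · 2 = 0
  Term 1 contributes -5 + 1 · 2 = -3
  Term 2 contributes 9 + 2 · 2 = 13
  Term 3 contributes 10 + 3 · 2 = 16
  Term 4 contributes 7 + 4 · 2 = 15
p(2) = ⊕ of these = min[0, -3, 13, 16, 15] = -3.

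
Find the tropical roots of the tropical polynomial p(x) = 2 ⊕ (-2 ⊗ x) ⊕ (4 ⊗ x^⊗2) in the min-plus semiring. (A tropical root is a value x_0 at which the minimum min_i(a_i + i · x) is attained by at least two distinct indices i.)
Roots: {-6, 4}

Each tropical root is a break point of the lower envelope of the lines y = a_i + i · x (there are 3 lines, with slopes 0, 1, ..., 2). Only the lines that attain the minimum somewhere contribute to roots; other lines are dominated. Here the surviving (envelope) indices are i = 2, i = 1, i = 0.
Intersections between consecutive envelope lines give the roots: for adjacent envelope indices i < j the intersection is x = (a_i − a_j) / (j − i). Reading off the sorted break points: {-6, 4}.
Verification: at each break x_0, at least two indices attain the minimum of min_i(a_i + i · x_0).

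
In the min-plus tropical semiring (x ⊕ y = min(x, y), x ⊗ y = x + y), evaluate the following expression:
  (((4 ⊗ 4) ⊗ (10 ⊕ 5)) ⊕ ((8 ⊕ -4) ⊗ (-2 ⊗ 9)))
(((4 ⊗ 4) ⊗ (10 ⊕ 5)) ⊕ ((8 ⊕ -4) ⊗ (-2 ⊗ 9))) = 3

Expand innermost to outermost. Recall ⊕ takes the minimum of its arguments and ⊗ takes their sum. Working out the expression (((4 ⊗ 4) ⊗ (10 ⊕ 5)) ⊕ ((8 ⊕ -4) ⊗ (-2 ⊗ 9))) gives 3.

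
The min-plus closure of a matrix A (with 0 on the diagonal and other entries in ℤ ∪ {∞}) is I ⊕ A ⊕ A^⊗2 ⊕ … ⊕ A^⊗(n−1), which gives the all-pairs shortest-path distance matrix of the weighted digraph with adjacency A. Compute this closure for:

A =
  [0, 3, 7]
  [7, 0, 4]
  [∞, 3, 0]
Closure =
  [0, 3, 7]
  [7, 0, 4]
  [10, 3, 0]

This is the Floyd-Warshall all-pairs shortest-path computation. For each intermediate vertex k = 0, 1, …, 2, update dist[i][j] ← min(dist[i][j], dist[i][k] + dist[k][j]). The final matrix gives, for each (i, j), the minimum total weight of any directed path from i to j (possibly empty when i = j).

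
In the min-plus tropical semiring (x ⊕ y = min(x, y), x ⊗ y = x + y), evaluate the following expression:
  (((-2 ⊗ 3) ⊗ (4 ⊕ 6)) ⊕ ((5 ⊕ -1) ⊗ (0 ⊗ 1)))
(((-2 ⊗ 3) ⊗ (4 ⊕ 6)) ⊕ ((5 ⊕ -1) ⊗ (0 ⊗ 1))) = 0

Expand innermost to outermost. Recall ⊕ takes the minimum of its arguments and ⊗ takes their sum. Working out the expression (((-2 ⊗ 3) ⊗ (4 ⊕ 6)) ⊕ ((5 ⊕ -1) ⊗ (0 ⊗ 1))) gives 0.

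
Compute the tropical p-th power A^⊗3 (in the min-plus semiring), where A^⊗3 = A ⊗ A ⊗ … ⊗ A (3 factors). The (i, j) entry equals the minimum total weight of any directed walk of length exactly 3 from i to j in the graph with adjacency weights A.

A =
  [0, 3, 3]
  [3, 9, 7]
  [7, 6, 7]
A^⊗3 =
  [0, 3, 3]
  [3, 6, 6]
  [7, 10, 10]

Each entry (A^⊗3)_ij equals the minimum over all length-3 walks i = v_0 → v_1 → … → v_3 = j of Σ_t A[v_t][v_{t+1}]. For example, for (i, j) = (0, 2) we minimise over 9 possible intermediate vertex sequences; the minimum is 3, attained along the walk 0 → 0 → 0 → 2.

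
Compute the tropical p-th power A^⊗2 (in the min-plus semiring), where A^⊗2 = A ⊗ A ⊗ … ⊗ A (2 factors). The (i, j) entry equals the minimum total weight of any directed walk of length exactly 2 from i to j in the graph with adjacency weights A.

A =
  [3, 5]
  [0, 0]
A^⊗2 =
  [5, 5]
  [0, 0]

Each entry (A^⊗2)_ij equals the minimum over all length-2 walks i = v_0 → v_1 → … → v_2 = j of Σ_t A[v_t][v_{t+1}]. For example, for (i, j) = (0, 1) we minimise over 2 possible intermediate vertex sequences; the minimum is 5, attained along the walk 0 → 1 → 1.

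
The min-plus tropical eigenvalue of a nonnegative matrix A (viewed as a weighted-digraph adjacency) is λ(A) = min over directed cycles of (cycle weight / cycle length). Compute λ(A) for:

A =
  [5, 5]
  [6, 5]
λ(A) = 5

Enumerate directed cycles and compute their means (weight / length). Sample:
  cycle 0 → 0: weight = 5, length = 1, mean = 5/1 ≈ 5.000
  cycle 1 → 1: weight = 5, length = 1, mean = 5/1 ≈ 5.000
  cycle 0 → 1 → 0: weight = 11, length = 2, mean = 11/2 ≈ 5.500
  cycle 1 → 0 → 1: weight = 11, length = 2, mean = 11/2 ≈ 5.500
Minimum mean = 5.000, attained e.g. along the cycle 0 → 0 with weight 5 and length 1. So λ(A) = 5/1 = 5.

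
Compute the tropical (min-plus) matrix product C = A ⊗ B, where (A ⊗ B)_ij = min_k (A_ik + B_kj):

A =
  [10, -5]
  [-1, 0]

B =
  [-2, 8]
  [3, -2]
A ⊗ B =
  [-2, -7]
  [-3, -2]

Apply the min-plus product entry-by-entry:
  C[0][0] = min over k of (A[0][0] + B[0][0] = 10 + -2 = 8, A[0][1] + B[1][0] = -5 + 3 = -2) = -2 (attained at k = 1)
  C[0][1] = min over k of (A[0][0] + B[0][1] = 10 + 8 = 18, A[0][1] + B[1][1] = -5 + -2 = -7) = -7 (attained at k = 1)
  C[1][0] = min over k of (A[1][0] + B[0][0] = -1 + -2 = -3, A[1][1] + B[1][0] = 0 + 3 = 3) = -3 (attained at k = 0)
  C[1][1] = min over k of (A[1][0] + B[0][1] = -1 + 8 = 7, A[1][1] + B[1][1] = 0 + -2 = -2) = -2 (attained at k = 1)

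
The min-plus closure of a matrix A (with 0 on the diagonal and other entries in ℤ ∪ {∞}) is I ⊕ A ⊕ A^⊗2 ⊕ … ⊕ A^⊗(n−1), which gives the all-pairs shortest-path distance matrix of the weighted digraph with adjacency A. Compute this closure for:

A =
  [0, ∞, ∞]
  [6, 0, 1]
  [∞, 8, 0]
Closure =
  [0, ∞, ∞]
  [6, 0, 1]
  [14, 8, 0]

This is the Floyd-Warshall all-pairs shortest-path computation. For each intermediate vertex k = 0, 1, …, 2, update dist[i][j] ← min(dist[i][j], dist[i][k] + dist[k][j]). The final matrix gives, for each (i, j), the minimum total weight of any directed path from i to j (possibly empty when i = j).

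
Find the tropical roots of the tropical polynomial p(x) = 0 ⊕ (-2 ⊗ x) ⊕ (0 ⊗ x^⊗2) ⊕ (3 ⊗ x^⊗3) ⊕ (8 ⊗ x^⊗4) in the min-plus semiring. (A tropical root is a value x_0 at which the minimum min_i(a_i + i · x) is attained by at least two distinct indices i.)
Roots: {-5, -3, -2, 2}

Each tropical root is a break point of the lower envelope of the lines y = a_i + i · x (there are 5 lines, with slopes 0, 1, ..., 4). Only the lines that attain the minimum somewhere contribute to roots; other lines are dominated. Here the surviving (envelope) indices are i = 4, i = 3, i = 2, i = 1, i = 0.
Intersections between consecutive envelope lines give the roots: for adjacent envelope indices i < j the intersection is x = (a_i − a_j) / (j − i). Reading off the sorted break points: {-5, -3, -2, 2}.
Verification: at each break x_0, at least two indices attain the minimum of min_i(a_i + i · x_0).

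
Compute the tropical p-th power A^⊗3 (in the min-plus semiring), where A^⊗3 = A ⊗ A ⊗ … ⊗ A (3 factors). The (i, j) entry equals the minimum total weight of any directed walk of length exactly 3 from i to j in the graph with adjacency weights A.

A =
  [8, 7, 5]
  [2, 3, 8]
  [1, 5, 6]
A^⊗3 =
  [12, 13, 11]
  [8, 9, 10]
  [7, 11, 12]

Each entry (A^⊗3)_ij equals the minimum over all length-3 walks i = v_0 → v_1 → … → v_3 = j of Σ_t A[v_t][v_{t+1}]. For example, for (i, j) = (0, 2) we minimise over 9 possible intermediate vertex sequences; the minimum is 11, attained along the walk 0 → 2 → 0 → 2.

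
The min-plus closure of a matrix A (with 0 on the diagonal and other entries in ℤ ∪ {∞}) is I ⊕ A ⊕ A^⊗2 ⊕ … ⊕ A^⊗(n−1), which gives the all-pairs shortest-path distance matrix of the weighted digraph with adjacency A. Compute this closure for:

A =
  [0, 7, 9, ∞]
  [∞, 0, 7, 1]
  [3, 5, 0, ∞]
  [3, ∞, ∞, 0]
Closure =
  [0, 7, 9, 8]
  [4, 0, 7, 1]
  [3, 5, 0, 6]
  [3, 10, 12, 0]

This is the Floyd-Warshall all-pairs shortest-path computation. For each intermediate vertex k = 0, 1, …, 3, update dist[i][j] ← min(dist[i][j], dist[i][k] + dist[k][j]). The final matrix gives, for each (i, j), the minimum total weight of any directed path from i to j (possibly empty when i = j).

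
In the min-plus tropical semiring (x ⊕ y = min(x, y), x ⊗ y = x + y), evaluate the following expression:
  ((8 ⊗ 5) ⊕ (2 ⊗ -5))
((8 ⊗ 5) ⊕ (2 ⊗ -5)) = -3

Expand innermost to outermost. Recall ⊕ takes the minimum of its arguments and ⊗ takes their sum. Working out the expression ((8 ⊗ 5) ⊕ (2 ⊗ -5)) gives -3.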